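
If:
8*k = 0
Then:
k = 0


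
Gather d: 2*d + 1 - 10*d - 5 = -8*d - 4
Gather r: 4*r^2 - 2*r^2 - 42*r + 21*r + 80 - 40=2*r^2 - 21*r + 40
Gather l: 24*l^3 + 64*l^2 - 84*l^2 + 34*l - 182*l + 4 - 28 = 24*l^3 - 20*l^2 - 148*l - 24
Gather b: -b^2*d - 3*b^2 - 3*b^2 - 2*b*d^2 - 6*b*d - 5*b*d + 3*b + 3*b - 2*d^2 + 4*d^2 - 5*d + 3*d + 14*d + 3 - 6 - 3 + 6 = b^2*(-d - 6) + b*(-2*d^2 - 11*d + 6) + 2*d^2 + 12*d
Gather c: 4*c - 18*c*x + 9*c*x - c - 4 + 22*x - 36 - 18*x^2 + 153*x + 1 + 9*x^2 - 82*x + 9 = c*(3 - 9*x) - 9*x^2 + 93*x - 30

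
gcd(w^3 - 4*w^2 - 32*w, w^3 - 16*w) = w^2 + 4*w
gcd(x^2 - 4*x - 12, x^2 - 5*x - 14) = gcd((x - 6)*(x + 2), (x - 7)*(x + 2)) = x + 2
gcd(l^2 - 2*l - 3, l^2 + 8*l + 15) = 1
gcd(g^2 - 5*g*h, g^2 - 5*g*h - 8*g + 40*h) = g - 5*h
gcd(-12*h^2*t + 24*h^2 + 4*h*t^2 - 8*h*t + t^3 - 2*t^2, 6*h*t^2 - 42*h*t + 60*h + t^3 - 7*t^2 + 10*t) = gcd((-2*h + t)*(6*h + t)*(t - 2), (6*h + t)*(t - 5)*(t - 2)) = 6*h*t - 12*h + t^2 - 2*t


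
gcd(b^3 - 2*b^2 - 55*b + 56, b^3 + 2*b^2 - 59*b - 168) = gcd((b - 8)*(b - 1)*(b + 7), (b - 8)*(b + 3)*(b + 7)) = b^2 - b - 56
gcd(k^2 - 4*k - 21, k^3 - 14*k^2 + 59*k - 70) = k - 7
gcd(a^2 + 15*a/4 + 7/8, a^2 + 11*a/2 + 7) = a + 7/2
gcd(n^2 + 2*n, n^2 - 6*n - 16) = n + 2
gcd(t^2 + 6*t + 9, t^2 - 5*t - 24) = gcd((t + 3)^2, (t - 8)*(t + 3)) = t + 3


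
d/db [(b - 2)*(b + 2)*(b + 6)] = 3*b^2 + 12*b - 4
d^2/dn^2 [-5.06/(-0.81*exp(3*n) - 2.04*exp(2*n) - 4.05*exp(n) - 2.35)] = (5.06*(2.43*exp(2*n) + 4.08*exp(n) + 4.05)*(4.86*exp(2*n) + 8.16*exp(n) + 8.1)*exp(n) - (36.8874*exp(2*n) + 41.2896*exp(n) + 20.493)*(0.81*exp(3*n) + 2.04*exp(2*n) + 4.05*exp(n) + 2.35))*exp(n)/(0.81*exp(3*n) + 2.04*exp(2*n) + 4.05*exp(n) + 2.35)^3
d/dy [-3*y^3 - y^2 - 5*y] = -9*y^2 - 2*y - 5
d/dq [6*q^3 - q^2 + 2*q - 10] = 18*q^2 - 2*q + 2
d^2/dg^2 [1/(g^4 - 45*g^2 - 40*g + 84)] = 2*(3*(15 - 2*g^2)*(g^4 - 45*g^2 - 40*g + 84) + 4*(-2*g^3 + 45*g + 20)^2)/(g^4 - 45*g^2 - 40*g + 84)^3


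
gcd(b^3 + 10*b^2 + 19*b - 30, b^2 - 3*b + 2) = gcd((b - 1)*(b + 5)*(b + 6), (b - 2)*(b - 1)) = b - 1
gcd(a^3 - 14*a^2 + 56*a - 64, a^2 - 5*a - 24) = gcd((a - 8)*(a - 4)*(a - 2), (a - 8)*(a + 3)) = a - 8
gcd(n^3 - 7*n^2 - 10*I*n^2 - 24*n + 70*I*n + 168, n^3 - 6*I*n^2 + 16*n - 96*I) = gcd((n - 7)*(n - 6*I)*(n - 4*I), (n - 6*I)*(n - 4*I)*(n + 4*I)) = n^2 - 10*I*n - 24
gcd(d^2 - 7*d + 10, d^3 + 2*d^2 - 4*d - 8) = d - 2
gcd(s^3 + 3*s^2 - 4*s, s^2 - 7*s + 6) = s - 1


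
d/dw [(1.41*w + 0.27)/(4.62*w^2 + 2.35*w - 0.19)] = (6.5142*w^2 + 3.3135*w - (1.41*w + 0.27)*(9.24*w + 2.35) - 0.2679)/(4.62*w^2 + 2.35*w - 0.19)^2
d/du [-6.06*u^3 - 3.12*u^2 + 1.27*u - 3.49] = -18.18*u^2 - 6.24*u + 1.27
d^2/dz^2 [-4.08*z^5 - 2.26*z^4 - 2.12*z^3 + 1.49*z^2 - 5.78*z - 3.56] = -81.6*z^3 - 27.12*z^2 - 12.72*z + 2.98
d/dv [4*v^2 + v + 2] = 8*v + 1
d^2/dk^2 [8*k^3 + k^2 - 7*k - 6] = 48*k + 2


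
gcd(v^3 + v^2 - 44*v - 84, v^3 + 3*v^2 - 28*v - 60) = v^2 + 8*v + 12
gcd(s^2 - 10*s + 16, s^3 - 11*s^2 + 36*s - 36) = s - 2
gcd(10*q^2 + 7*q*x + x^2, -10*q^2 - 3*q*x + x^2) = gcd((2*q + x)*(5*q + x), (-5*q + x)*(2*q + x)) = 2*q + x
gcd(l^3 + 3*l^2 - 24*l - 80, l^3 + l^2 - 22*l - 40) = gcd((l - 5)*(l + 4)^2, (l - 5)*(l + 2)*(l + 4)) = l^2 - l - 20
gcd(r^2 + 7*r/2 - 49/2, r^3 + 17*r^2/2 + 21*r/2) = r + 7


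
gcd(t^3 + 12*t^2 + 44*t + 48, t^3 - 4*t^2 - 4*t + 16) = t + 2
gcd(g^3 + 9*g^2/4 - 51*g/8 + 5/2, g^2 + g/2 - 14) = g + 4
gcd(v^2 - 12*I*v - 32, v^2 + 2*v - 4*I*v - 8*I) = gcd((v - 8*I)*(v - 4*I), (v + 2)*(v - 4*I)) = v - 4*I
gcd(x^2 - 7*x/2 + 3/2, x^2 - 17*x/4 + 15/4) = x - 3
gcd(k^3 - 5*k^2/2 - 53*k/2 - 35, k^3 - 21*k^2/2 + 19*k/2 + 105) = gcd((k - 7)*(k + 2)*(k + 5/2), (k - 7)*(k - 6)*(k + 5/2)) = k^2 - 9*k/2 - 35/2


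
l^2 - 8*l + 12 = (l - 6)*(l - 2)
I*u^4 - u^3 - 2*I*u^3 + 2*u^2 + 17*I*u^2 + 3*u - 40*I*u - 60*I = (u - 3)*(u - 4*I)*(u + 5*I)*(I*u + I)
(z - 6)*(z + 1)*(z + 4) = z^3 - z^2 - 26*z - 24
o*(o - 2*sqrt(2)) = o^2 - 2*sqrt(2)*o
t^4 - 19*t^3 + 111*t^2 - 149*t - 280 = (t - 8)*(t - 7)*(t - 5)*(t + 1)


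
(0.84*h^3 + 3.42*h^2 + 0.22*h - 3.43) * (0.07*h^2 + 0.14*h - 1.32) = 0.0588*h^5 + 0.357*h^4 - 0.6146*h^3 - 4.7237*h^2 - 0.7706*h + 4.5276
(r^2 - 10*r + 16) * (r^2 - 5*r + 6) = r^4 - 15*r^3 + 72*r^2 - 140*r + 96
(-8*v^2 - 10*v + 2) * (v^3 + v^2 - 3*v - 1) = -8*v^5 - 18*v^4 + 16*v^3 + 40*v^2 + 4*v - 2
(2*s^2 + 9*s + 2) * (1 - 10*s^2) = -20*s^4 - 90*s^3 - 18*s^2 + 9*s + 2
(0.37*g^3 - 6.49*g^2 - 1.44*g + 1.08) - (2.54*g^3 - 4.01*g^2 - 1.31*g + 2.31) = -2.17*g^3 - 2.48*g^2 - 0.13*g - 1.23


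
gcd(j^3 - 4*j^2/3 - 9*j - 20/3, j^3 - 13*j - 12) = j^2 - 3*j - 4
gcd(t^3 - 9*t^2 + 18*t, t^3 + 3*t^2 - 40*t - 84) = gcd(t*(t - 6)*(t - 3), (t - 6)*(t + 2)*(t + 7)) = t - 6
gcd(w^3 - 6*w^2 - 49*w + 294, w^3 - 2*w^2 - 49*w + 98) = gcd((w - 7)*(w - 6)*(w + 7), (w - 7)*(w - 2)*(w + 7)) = w^2 - 49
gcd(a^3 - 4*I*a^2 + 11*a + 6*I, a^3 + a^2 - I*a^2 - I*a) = 1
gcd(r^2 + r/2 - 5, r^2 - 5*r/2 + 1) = r - 2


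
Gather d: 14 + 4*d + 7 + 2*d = 6*d + 21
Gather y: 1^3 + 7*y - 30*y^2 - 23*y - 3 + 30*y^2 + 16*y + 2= 0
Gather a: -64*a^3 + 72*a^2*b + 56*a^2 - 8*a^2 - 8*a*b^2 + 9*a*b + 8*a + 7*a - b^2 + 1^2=-64*a^3 + a^2*(72*b + 48) + a*(-8*b^2 + 9*b + 15) - b^2 + 1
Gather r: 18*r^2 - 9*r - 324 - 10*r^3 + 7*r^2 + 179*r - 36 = -10*r^3 + 25*r^2 + 170*r - 360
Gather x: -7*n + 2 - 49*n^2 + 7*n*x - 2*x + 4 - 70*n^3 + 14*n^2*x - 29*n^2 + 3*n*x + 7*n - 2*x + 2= -70*n^3 - 78*n^2 + x*(14*n^2 + 10*n - 4) + 8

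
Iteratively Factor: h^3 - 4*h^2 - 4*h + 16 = (h - 2)*(h^2 - 2*h - 8) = (h - 2)*(h + 2)*(h - 4)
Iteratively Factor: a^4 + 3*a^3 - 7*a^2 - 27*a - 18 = (a - 3)*(a^3 + 6*a^2 + 11*a + 6) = (a - 3)*(a + 1)*(a^2 + 5*a + 6) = (a - 3)*(a + 1)*(a + 3)*(a + 2)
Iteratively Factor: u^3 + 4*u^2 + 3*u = (u)*(u^2 + 4*u + 3) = u*(u + 1)*(u + 3)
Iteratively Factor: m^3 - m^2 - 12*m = (m)*(m^2 - m - 12) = m*(m + 3)*(m - 4)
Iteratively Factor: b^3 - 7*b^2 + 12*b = (b)*(b^2 - 7*b + 12) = b*(b - 3)*(b - 4)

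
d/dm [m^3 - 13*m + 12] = 3*m^2 - 13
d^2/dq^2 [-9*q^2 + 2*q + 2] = -18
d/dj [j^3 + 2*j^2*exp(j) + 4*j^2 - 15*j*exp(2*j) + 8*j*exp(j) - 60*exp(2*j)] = 2*j^2*exp(j) + 3*j^2 - 30*j*exp(2*j) + 12*j*exp(j) + 8*j - 135*exp(2*j) + 8*exp(j)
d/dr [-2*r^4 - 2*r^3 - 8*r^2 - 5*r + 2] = -8*r^3 - 6*r^2 - 16*r - 5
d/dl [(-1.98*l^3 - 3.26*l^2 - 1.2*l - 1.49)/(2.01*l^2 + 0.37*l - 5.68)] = (-3.9798*l^4 - 1.4652*l^3 + 34.945*l^2 + 43.0234*l + 7.3673)/(4.0401*l^4 + 1.4874*l^3 - 22.6967*l^2 - 4.2032*l + 32.2624)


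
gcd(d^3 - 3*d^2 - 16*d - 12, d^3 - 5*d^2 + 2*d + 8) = d + 1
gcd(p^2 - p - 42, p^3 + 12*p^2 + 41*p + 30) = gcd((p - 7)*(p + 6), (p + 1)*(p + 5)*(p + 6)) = p + 6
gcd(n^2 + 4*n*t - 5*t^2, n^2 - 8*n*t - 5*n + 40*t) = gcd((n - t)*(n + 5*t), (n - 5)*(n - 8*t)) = 1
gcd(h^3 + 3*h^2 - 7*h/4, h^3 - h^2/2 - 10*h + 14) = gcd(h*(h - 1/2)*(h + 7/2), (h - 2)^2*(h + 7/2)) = h + 7/2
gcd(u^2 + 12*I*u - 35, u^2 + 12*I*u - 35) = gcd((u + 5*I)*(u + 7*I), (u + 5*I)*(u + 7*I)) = u^2 + 12*I*u - 35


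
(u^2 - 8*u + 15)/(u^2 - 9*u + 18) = (u - 5)/(u - 6)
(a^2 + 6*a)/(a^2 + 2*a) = (a + 6)/(a + 2)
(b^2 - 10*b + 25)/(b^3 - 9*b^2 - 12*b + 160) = (b - 5)/(b^2 - 4*b - 32)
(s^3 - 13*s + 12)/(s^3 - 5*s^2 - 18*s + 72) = (s - 1)/(s - 6)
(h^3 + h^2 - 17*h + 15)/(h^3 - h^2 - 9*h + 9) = (h + 5)/(h + 3)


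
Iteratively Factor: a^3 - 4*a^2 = (a)*(a^2 - 4*a) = a^2*(a - 4)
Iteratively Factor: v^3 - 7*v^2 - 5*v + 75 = (v - 5)*(v^2 - 2*v - 15) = (v - 5)^2*(v + 3)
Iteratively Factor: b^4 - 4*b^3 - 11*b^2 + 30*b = (b)*(b^3 - 4*b^2 - 11*b + 30) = b*(b - 5)*(b^2 + b - 6) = b*(b - 5)*(b - 2)*(b + 3)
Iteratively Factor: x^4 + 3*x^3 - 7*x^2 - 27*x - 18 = (x + 2)*(x^3 + x^2 - 9*x - 9) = (x - 3)*(x + 2)*(x^2 + 4*x + 3) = (x - 3)*(x + 2)*(x + 3)*(x + 1)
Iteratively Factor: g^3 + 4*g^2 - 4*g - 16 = (g + 4)*(g^2 - 4) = (g - 2)*(g + 4)*(g + 2)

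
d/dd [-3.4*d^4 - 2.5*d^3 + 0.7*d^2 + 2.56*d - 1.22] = -13.6*d^3 - 7.5*d^2 + 1.4*d + 2.56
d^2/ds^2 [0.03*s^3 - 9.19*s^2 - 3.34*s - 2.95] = 0.18*s - 18.38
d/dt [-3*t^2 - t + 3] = -6*t - 1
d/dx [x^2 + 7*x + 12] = 2*x + 7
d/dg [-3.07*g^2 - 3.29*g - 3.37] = -6.14*g - 3.29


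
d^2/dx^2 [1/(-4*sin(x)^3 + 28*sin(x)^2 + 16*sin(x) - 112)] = (9*sin(x)^6 - 77*sin(x)^5 + 176*sin(x)^4 - 56*sin(x)^3 + 530*sin(x)^2 + 112*sin(x) - 424)/(4*(sin(x)^3 - 7*sin(x)^2 - 4*sin(x) + 28)^3)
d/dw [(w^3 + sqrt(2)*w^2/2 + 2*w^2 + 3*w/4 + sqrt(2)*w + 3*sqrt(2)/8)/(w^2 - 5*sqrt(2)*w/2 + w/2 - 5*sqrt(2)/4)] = (2*w^2 - 10*sqrt(2)*w - 9*sqrt(2) - 5)/(2*w^2 - 10*sqrt(2)*w + 25)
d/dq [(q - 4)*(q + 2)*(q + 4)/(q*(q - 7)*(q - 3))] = 2*(-6*q^4 + 37*q^3 - 11*q^2 - 320*q + 336)/(q^2*(q^4 - 20*q^3 + 142*q^2 - 420*q + 441))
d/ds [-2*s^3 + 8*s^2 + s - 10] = -6*s^2 + 16*s + 1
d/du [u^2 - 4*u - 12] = 2*u - 4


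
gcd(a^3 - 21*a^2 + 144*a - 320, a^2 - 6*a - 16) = a - 8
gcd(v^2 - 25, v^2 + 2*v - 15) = v + 5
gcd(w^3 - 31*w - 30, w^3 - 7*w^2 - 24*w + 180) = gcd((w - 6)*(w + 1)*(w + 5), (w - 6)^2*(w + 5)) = w^2 - w - 30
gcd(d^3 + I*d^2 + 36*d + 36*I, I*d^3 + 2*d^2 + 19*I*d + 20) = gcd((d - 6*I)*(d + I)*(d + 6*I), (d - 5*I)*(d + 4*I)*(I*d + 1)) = 1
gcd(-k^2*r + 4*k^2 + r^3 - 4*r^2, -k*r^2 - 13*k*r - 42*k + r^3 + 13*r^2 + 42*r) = -k + r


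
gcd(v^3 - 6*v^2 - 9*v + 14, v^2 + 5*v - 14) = 1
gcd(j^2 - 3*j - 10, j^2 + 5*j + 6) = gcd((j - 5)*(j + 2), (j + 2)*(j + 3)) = j + 2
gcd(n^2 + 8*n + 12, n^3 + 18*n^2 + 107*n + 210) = n + 6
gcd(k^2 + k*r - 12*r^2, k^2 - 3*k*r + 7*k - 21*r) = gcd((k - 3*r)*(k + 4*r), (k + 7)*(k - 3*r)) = -k + 3*r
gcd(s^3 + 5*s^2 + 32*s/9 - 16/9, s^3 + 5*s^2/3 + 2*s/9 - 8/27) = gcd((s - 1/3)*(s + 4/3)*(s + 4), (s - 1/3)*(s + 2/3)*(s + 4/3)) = s^2 + s - 4/9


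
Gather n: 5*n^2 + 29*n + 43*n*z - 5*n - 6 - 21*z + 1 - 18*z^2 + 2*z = 5*n^2 + n*(43*z + 24) - 18*z^2 - 19*z - 5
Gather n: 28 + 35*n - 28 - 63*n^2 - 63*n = -63*n^2 - 28*n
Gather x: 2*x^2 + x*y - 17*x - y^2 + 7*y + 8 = 2*x^2 + x*(y - 17) - y^2 + 7*y + 8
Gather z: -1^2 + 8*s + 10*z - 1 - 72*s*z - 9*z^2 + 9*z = 8*s - 9*z^2 + z*(19 - 72*s) - 2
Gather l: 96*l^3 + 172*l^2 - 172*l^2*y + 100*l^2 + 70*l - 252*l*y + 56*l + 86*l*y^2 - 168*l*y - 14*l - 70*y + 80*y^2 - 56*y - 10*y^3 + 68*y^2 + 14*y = 96*l^3 + l^2*(272 - 172*y) + l*(86*y^2 - 420*y + 112) - 10*y^3 + 148*y^2 - 112*y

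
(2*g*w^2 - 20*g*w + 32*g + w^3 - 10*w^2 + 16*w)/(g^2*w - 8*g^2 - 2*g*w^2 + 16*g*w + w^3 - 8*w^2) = (2*g*w - 4*g + w^2 - 2*w)/(g^2 - 2*g*w + w^2)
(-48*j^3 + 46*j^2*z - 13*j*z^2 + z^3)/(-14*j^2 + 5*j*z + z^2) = (24*j^2 - 11*j*z + z^2)/(7*j + z)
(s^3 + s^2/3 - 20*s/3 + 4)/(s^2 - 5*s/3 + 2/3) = (s^2 + s - 6)/(s - 1)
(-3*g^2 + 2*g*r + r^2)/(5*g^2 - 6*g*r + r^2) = (3*g + r)/(-5*g + r)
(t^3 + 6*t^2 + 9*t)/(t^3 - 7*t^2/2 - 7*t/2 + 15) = 2*t*(t^2 + 6*t + 9)/(2*t^3 - 7*t^2 - 7*t + 30)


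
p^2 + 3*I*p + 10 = (p - 2*I)*(p + 5*I)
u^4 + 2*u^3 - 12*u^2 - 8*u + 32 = (u - 2)^2*(u + 2)*(u + 4)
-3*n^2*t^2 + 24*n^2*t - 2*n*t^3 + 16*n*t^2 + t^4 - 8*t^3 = t*(-3*n + t)*(n + t)*(t - 8)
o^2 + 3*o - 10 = (o - 2)*(o + 5)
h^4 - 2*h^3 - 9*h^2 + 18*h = h*(h - 3)*(h - 2)*(h + 3)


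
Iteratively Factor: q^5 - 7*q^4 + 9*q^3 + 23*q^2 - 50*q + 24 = (q + 2)*(q^4 - 9*q^3 + 27*q^2 - 31*q + 12) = (q - 4)*(q + 2)*(q^3 - 5*q^2 + 7*q - 3) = (q - 4)*(q - 3)*(q + 2)*(q^2 - 2*q + 1) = (q - 4)*(q - 3)*(q - 1)*(q + 2)*(q - 1)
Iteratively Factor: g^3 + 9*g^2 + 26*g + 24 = (g + 3)*(g^2 + 6*g + 8) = (g + 2)*(g + 3)*(g + 4)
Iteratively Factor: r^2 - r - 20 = (r + 4)*(r - 5)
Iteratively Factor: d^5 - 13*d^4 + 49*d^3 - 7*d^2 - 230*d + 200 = (d - 5)*(d^4 - 8*d^3 + 9*d^2 + 38*d - 40) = (d - 5)*(d - 1)*(d^3 - 7*d^2 + 2*d + 40) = (d - 5)^2*(d - 1)*(d^2 - 2*d - 8) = (d - 5)^2*(d - 1)*(d + 2)*(d - 4)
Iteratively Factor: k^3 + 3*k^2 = (k)*(k^2 + 3*k) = k^2*(k + 3)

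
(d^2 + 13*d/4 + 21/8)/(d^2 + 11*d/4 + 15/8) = (4*d + 7)/(4*d + 5)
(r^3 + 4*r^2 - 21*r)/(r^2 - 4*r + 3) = r*(r + 7)/(r - 1)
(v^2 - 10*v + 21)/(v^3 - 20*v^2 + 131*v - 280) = (v - 3)/(v^2 - 13*v + 40)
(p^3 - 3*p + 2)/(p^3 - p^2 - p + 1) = (p + 2)/(p + 1)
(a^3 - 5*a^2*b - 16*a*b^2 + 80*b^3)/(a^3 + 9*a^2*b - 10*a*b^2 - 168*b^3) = (a^2 - a*b - 20*b^2)/(a^2 + 13*a*b + 42*b^2)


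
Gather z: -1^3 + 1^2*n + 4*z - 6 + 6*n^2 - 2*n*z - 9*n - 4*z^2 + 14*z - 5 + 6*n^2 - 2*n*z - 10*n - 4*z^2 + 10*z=12*n^2 - 18*n - 8*z^2 + z*(28 - 4*n) - 12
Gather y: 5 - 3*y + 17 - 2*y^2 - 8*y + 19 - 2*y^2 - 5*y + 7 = -4*y^2 - 16*y + 48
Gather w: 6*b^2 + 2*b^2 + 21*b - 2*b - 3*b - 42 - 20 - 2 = 8*b^2 + 16*b - 64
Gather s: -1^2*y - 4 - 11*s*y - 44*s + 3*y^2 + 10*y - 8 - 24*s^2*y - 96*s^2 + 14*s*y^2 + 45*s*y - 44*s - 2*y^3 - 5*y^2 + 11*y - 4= s^2*(-24*y - 96) + s*(14*y^2 + 34*y - 88) - 2*y^3 - 2*y^2 + 20*y - 16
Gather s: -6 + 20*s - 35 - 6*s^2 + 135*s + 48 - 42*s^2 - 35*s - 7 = -48*s^2 + 120*s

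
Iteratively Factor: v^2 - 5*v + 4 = (v - 4)*(v - 1)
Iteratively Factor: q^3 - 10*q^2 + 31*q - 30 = (q - 3)*(q^2 - 7*q + 10) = (q - 3)*(q - 2)*(q - 5)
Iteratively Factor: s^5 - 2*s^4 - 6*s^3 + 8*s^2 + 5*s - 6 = (s - 3)*(s^4 + s^3 - 3*s^2 - s + 2) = (s - 3)*(s - 1)*(s^3 + 2*s^2 - s - 2) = (s - 3)*(s - 1)*(s + 1)*(s^2 + s - 2) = (s - 3)*(s - 1)^2*(s + 1)*(s + 2)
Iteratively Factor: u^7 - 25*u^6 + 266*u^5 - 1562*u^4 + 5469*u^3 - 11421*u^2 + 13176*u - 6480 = (u - 4)*(u^6 - 21*u^5 + 182*u^4 - 834*u^3 + 2133*u^2 - 2889*u + 1620) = (u - 5)*(u - 4)*(u^5 - 16*u^4 + 102*u^3 - 324*u^2 + 513*u - 324) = (u - 5)*(u - 4)*(u - 3)*(u^4 - 13*u^3 + 63*u^2 - 135*u + 108) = (u - 5)*(u - 4)^2*(u - 3)*(u^3 - 9*u^2 + 27*u - 27) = (u - 5)*(u - 4)^2*(u - 3)^2*(u^2 - 6*u + 9) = (u - 5)*(u - 4)^2*(u - 3)^3*(u - 3)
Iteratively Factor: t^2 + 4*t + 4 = (t + 2)*(t + 2)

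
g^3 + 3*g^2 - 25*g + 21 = (g - 3)*(g - 1)*(g + 7)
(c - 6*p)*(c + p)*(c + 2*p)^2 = c^4 - c^3*p - 22*c^2*p^2 - 44*c*p^3 - 24*p^4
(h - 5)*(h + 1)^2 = h^3 - 3*h^2 - 9*h - 5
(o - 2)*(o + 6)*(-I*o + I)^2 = -o^4 - 2*o^3 + 19*o^2 - 28*o + 12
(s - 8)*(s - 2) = s^2 - 10*s + 16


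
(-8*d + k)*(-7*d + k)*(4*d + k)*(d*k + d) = 224*d^4*k + 224*d^4 - 4*d^3*k^2 - 4*d^3*k - 11*d^2*k^3 - 11*d^2*k^2 + d*k^4 + d*k^3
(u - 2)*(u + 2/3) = u^2 - 4*u/3 - 4/3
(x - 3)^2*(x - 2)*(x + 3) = x^4 - 5*x^3 - 3*x^2 + 45*x - 54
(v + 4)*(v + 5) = v^2 + 9*v + 20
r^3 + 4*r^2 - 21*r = r*(r - 3)*(r + 7)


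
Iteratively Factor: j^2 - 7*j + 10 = (j - 2)*(j - 5)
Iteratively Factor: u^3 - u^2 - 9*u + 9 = (u - 1)*(u^2 - 9) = (u - 1)*(u + 3)*(u - 3)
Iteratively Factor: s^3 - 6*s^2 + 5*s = (s - 1)*(s^2 - 5*s) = (s - 5)*(s - 1)*(s)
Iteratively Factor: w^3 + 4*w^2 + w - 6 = (w + 3)*(w^2 + w - 2) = (w - 1)*(w + 3)*(w + 2)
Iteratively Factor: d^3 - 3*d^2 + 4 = (d - 2)*(d^2 - d - 2) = (d - 2)^2*(d + 1)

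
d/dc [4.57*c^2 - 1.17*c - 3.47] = 9.14*c - 1.17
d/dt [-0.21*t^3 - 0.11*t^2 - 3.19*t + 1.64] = -0.63*t^2 - 0.22*t - 3.19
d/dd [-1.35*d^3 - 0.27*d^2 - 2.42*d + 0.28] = -4.05*d^2 - 0.54*d - 2.42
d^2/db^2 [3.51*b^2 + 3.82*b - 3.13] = 7.02000000000000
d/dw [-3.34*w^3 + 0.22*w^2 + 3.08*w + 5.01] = -10.02*w^2 + 0.44*w + 3.08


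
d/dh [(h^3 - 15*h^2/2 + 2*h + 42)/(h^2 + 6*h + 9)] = (h^3 + 9*h^2 - 47*h - 78)/(h^3 + 9*h^2 + 27*h + 27)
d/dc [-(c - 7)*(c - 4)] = 11 - 2*c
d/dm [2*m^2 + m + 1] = 4*m + 1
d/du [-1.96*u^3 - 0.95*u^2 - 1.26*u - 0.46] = -5.88*u^2 - 1.9*u - 1.26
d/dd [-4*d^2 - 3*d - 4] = -8*d - 3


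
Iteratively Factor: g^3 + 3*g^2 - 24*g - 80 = (g - 5)*(g^2 + 8*g + 16) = (g - 5)*(g + 4)*(g + 4)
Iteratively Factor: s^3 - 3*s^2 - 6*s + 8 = (s - 4)*(s^2 + s - 2) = (s - 4)*(s - 1)*(s + 2)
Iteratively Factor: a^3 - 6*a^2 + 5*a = (a - 5)*(a^2 - a) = a*(a - 5)*(a - 1)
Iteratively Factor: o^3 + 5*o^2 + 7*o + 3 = (o + 1)*(o^2 + 4*o + 3) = (o + 1)*(o + 3)*(o + 1)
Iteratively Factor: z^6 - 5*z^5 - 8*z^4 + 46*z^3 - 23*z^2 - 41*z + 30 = (z - 1)*(z^5 - 4*z^4 - 12*z^3 + 34*z^2 + 11*z - 30) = (z - 1)*(z + 3)*(z^4 - 7*z^3 + 9*z^2 + 7*z - 10) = (z - 1)*(z + 1)*(z + 3)*(z^3 - 8*z^2 + 17*z - 10) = (z - 2)*(z - 1)*(z + 1)*(z + 3)*(z^2 - 6*z + 5) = (z - 5)*(z - 2)*(z - 1)*(z + 1)*(z + 3)*(z - 1)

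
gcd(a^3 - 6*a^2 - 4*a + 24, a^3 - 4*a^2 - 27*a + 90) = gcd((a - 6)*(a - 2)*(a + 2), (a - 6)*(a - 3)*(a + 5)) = a - 6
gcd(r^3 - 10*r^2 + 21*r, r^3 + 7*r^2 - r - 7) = 1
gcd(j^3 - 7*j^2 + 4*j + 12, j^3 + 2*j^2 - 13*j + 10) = j - 2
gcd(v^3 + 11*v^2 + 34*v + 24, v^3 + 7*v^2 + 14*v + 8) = v^2 + 5*v + 4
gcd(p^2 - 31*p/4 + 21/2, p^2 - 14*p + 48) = p - 6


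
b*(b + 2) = b^2 + 2*b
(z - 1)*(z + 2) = z^2 + z - 2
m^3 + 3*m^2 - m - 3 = (m - 1)*(m + 1)*(m + 3)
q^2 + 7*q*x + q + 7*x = (q + 1)*(q + 7*x)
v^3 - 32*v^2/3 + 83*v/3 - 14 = (v - 7)*(v - 3)*(v - 2/3)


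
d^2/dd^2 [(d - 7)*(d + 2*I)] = 2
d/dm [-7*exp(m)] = -7*exp(m)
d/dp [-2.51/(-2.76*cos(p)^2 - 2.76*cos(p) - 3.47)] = (13.8552*cos(p) + 6.9276)*sin(p)/(2.76*cos(p)^2 + 2.76*cos(p) + 3.47)^2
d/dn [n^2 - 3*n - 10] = 2*n - 3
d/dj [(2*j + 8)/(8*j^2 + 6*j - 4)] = (4*j^2 + 3*j - (j + 4)*(8*j + 3) - 2)/(4*j^2 + 3*j - 2)^2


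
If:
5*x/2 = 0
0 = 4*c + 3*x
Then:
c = 0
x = 0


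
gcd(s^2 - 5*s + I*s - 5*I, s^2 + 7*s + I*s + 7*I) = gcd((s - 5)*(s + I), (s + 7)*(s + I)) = s + I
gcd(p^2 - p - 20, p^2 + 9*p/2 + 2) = p + 4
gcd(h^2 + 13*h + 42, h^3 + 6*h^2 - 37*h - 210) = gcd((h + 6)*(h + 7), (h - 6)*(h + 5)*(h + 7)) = h + 7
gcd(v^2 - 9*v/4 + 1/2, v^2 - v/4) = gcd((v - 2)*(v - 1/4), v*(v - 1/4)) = v - 1/4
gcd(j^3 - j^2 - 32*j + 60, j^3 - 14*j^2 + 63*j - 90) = j - 5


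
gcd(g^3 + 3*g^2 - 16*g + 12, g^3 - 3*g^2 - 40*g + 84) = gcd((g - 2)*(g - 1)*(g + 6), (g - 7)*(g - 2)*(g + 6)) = g^2 + 4*g - 12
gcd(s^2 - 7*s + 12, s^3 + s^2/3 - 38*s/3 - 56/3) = s - 4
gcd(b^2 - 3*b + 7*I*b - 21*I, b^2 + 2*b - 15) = b - 3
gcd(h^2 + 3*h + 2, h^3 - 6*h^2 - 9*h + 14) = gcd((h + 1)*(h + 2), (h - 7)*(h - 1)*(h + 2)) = h + 2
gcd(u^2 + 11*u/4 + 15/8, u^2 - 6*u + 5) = 1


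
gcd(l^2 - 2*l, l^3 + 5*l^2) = l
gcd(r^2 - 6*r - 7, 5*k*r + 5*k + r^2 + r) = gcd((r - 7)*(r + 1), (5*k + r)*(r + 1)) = r + 1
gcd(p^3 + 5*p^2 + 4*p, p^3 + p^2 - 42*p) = p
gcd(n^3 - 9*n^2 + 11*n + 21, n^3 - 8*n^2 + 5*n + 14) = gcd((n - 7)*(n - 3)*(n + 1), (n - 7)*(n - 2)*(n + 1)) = n^2 - 6*n - 7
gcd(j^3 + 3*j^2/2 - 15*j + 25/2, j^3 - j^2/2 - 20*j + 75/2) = j^2 + 5*j/2 - 25/2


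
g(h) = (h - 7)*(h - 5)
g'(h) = 2*h - 12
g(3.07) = 7.58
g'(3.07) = -5.86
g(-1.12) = 49.69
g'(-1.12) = -14.24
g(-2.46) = 70.57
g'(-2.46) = -16.92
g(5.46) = -0.71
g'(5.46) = -1.08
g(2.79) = 9.30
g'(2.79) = -6.42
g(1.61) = 18.27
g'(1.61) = -8.78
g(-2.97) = 79.46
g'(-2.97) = -17.94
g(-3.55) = 90.20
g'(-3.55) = -19.10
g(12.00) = 35.00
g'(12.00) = 12.00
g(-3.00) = 80.00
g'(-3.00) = -18.00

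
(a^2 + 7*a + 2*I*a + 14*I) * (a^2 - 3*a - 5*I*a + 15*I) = a^4 + 4*a^3 - 3*I*a^3 - 11*a^2 - 12*I*a^2 + 40*a + 63*I*a - 210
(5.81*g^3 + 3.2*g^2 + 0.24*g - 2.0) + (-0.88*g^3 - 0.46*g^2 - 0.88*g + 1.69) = 4.93*g^3 + 2.74*g^2 - 0.64*g - 0.31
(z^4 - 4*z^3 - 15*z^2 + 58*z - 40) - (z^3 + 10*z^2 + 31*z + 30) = z^4 - 5*z^3 - 25*z^2 + 27*z - 70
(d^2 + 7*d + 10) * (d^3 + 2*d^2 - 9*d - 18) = d^5 + 9*d^4 + 15*d^3 - 61*d^2 - 216*d - 180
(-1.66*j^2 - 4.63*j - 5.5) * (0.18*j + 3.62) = -0.2988*j^3 - 6.8426*j^2 - 17.7506*j - 19.91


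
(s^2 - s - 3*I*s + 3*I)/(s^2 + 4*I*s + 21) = (s - 1)/(s + 7*I)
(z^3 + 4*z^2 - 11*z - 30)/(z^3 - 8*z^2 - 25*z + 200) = (z^2 - z - 6)/(z^2 - 13*z + 40)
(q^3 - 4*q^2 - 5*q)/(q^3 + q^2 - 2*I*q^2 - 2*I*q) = (q - 5)/(q - 2*I)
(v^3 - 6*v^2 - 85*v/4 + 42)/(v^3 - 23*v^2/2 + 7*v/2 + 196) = (v - 3/2)/(v - 7)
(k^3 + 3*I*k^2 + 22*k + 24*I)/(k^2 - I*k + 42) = (k^2 - 3*I*k + 4)/(k - 7*I)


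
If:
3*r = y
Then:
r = y/3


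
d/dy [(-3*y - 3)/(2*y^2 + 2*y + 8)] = 3*(-y^2 - y + (y + 1)*(2*y + 1) - 4)/(2*(y^2 + y + 4)^2)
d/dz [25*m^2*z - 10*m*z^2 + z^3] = 25*m^2 - 20*m*z + 3*z^2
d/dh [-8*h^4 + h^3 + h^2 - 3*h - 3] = -32*h^3 + 3*h^2 + 2*h - 3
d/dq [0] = 0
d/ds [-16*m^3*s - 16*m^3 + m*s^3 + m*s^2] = m*(-16*m^2 + 3*s^2 + 2*s)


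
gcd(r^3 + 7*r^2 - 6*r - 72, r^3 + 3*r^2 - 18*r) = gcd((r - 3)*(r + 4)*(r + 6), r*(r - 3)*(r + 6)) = r^2 + 3*r - 18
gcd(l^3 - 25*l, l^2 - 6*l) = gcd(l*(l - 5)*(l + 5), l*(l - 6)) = l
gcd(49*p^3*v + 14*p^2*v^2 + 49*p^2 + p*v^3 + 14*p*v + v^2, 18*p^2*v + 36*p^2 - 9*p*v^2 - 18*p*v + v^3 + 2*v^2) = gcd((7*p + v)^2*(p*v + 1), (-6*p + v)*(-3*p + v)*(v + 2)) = 1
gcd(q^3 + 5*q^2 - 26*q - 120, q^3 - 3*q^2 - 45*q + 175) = q - 5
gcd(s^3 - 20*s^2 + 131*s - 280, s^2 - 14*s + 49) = s - 7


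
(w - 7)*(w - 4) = w^2 - 11*w + 28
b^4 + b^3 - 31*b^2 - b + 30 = (b - 5)*(b - 1)*(b + 1)*(b + 6)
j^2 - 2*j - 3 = (j - 3)*(j + 1)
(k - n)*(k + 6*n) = k^2 + 5*k*n - 6*n^2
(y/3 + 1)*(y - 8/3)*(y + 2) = y^3/3 + 7*y^2/9 - 22*y/9 - 16/3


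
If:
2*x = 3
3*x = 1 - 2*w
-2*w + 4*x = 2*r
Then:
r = 19/4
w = -7/4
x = 3/2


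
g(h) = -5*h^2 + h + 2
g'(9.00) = -89.00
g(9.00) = -394.00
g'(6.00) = -59.00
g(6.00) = -172.00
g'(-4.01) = 41.10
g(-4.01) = -82.41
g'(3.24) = -31.40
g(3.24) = -47.25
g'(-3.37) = 34.70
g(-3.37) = -58.15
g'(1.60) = -15.00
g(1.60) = -9.20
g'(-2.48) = 25.80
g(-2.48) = -31.23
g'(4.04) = -39.40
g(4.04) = -75.57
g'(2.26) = -21.60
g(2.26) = -21.28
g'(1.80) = -17.00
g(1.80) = -12.40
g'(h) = 1 - 10*h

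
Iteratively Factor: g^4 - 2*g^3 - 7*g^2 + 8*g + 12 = (g - 3)*(g^3 + g^2 - 4*g - 4) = (g - 3)*(g + 1)*(g^2 - 4) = (g - 3)*(g - 2)*(g + 1)*(g + 2)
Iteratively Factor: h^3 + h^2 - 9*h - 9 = (h + 3)*(h^2 - 2*h - 3) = (h + 1)*(h + 3)*(h - 3)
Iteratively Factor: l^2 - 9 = (l + 3)*(l - 3)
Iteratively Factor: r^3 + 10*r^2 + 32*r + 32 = (r + 4)*(r^2 + 6*r + 8) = (r + 2)*(r + 4)*(r + 4)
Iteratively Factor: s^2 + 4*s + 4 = (s + 2)*(s + 2)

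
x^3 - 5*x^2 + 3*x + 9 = (x - 3)^2*(x + 1)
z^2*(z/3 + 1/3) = z^3/3 + z^2/3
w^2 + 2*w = w*(w + 2)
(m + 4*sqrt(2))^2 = m^2 + 8*sqrt(2)*m + 32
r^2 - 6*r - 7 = (r - 7)*(r + 1)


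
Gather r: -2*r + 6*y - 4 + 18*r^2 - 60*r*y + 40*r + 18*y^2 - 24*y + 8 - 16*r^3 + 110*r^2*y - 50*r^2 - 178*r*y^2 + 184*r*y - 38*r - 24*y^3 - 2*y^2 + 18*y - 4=-16*r^3 + r^2*(110*y - 32) + r*(-178*y^2 + 124*y) - 24*y^3 + 16*y^2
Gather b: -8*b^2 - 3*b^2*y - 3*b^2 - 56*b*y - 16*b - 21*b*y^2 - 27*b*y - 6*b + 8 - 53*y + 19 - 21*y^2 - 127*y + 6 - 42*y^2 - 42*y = b^2*(-3*y - 11) + b*(-21*y^2 - 83*y - 22) - 63*y^2 - 222*y + 33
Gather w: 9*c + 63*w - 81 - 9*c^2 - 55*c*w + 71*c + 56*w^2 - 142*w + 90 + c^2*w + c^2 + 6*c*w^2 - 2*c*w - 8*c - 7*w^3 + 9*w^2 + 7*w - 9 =-8*c^2 + 72*c - 7*w^3 + w^2*(6*c + 65) + w*(c^2 - 57*c - 72)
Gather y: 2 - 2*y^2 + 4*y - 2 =-2*y^2 + 4*y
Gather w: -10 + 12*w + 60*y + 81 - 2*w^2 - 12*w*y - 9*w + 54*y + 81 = -2*w^2 + w*(3 - 12*y) + 114*y + 152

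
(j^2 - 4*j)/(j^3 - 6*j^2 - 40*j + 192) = j/(j^2 - 2*j - 48)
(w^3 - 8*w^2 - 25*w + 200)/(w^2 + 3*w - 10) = (w^2 - 13*w + 40)/(w - 2)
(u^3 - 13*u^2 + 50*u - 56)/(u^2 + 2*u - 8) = (u^2 - 11*u + 28)/(u + 4)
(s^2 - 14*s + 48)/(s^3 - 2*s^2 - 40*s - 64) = (s - 6)/(s^2 + 6*s + 8)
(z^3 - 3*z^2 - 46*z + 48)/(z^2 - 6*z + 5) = (z^2 - 2*z - 48)/(z - 5)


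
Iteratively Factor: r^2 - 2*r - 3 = (r + 1)*(r - 3)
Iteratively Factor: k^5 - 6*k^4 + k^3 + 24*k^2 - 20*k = (k - 5)*(k^4 - k^3 - 4*k^2 + 4*k) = (k - 5)*(k - 1)*(k^3 - 4*k) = k*(k - 5)*(k - 1)*(k^2 - 4) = k*(k - 5)*(k - 2)*(k - 1)*(k + 2)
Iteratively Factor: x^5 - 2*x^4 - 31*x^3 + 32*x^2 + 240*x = (x + 4)*(x^4 - 6*x^3 - 7*x^2 + 60*x) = (x - 5)*(x + 4)*(x^3 - x^2 - 12*x) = x*(x - 5)*(x + 4)*(x^2 - x - 12) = x*(x - 5)*(x - 4)*(x + 4)*(x + 3)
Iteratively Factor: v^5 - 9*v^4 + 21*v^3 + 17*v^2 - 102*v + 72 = (v - 3)*(v^4 - 6*v^3 + 3*v^2 + 26*v - 24) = (v - 3)*(v - 1)*(v^3 - 5*v^2 - 2*v + 24) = (v - 3)*(v - 1)*(v + 2)*(v^2 - 7*v + 12) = (v - 3)^2*(v - 1)*(v + 2)*(v - 4)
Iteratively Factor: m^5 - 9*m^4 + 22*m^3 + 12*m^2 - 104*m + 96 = (m + 2)*(m^4 - 11*m^3 + 44*m^2 - 76*m + 48) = (m - 2)*(m + 2)*(m^3 - 9*m^2 + 26*m - 24) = (m - 2)^2*(m + 2)*(m^2 - 7*m + 12) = (m - 4)*(m - 2)^2*(m + 2)*(m - 3)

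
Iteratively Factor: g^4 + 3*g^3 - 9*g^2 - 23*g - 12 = (g + 1)*(g^3 + 2*g^2 - 11*g - 12) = (g + 1)*(g + 4)*(g^2 - 2*g - 3) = (g + 1)^2*(g + 4)*(g - 3)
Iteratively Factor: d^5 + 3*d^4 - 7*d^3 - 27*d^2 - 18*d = (d)*(d^4 + 3*d^3 - 7*d^2 - 27*d - 18) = d*(d + 2)*(d^3 + d^2 - 9*d - 9) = d*(d + 1)*(d + 2)*(d^2 - 9) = d*(d - 3)*(d + 1)*(d + 2)*(d + 3)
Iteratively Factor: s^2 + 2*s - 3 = (s - 1)*(s + 3)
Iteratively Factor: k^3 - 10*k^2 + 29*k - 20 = (k - 1)*(k^2 - 9*k + 20) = (k - 4)*(k - 1)*(k - 5)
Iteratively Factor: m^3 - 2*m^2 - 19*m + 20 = (m + 4)*(m^2 - 6*m + 5) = (m - 1)*(m + 4)*(m - 5)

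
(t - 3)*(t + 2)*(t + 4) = t^3 + 3*t^2 - 10*t - 24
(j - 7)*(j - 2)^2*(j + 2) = j^4 - 9*j^3 + 10*j^2 + 36*j - 56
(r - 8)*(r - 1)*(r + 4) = r^3 - 5*r^2 - 28*r + 32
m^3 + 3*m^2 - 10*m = m*(m - 2)*(m + 5)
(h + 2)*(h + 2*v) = h^2 + 2*h*v + 2*h + 4*v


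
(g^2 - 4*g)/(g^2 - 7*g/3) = 3*(g - 4)/(3*g - 7)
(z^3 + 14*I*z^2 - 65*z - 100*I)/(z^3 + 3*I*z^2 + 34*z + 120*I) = (z + 5*I)/(z - 6*I)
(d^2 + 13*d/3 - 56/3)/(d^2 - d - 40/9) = 3*(d + 7)/(3*d + 5)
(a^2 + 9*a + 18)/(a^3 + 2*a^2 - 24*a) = (a + 3)/(a*(a - 4))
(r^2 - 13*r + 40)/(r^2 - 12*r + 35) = (r - 8)/(r - 7)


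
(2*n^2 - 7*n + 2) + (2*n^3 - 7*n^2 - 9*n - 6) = 2*n^3 - 5*n^2 - 16*n - 4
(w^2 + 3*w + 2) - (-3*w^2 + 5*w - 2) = 4*w^2 - 2*w + 4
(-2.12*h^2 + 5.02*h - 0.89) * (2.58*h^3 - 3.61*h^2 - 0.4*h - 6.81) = -5.4696*h^5 + 20.6048*h^4 - 19.5704*h^3 + 15.6421*h^2 - 33.8302*h + 6.0609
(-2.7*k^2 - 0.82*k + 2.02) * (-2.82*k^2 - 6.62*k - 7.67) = 7.614*k^4 + 20.1864*k^3 + 20.441*k^2 - 7.083*k - 15.4934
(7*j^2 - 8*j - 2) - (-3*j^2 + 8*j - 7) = 10*j^2 - 16*j + 5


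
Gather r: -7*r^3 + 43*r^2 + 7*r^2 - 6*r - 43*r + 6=-7*r^3 + 50*r^2 - 49*r + 6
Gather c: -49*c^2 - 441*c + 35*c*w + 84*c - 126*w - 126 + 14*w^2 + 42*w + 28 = -49*c^2 + c*(35*w - 357) + 14*w^2 - 84*w - 98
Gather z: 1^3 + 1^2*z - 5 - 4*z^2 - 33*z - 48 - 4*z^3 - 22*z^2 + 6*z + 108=-4*z^3 - 26*z^2 - 26*z + 56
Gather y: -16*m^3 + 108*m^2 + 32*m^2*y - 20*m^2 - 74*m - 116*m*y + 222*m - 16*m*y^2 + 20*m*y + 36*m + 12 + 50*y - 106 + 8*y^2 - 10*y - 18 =-16*m^3 + 88*m^2 + 184*m + y^2*(8 - 16*m) + y*(32*m^2 - 96*m + 40) - 112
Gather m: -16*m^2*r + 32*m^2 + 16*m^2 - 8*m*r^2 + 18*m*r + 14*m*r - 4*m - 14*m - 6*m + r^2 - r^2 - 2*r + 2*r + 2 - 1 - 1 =m^2*(48 - 16*r) + m*(-8*r^2 + 32*r - 24)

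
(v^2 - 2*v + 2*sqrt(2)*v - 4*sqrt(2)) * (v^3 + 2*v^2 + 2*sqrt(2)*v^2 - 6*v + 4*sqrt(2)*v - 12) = v^5 + 4*sqrt(2)*v^4 - 2*v^3 - 28*sqrt(2)*v^2 - 8*v + 48*sqrt(2)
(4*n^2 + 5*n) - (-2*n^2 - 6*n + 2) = 6*n^2 + 11*n - 2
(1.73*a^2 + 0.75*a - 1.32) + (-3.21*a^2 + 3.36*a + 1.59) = -1.48*a^2 + 4.11*a + 0.27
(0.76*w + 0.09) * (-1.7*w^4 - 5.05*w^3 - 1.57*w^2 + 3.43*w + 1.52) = -1.292*w^5 - 3.991*w^4 - 1.6477*w^3 + 2.4655*w^2 + 1.4639*w + 0.1368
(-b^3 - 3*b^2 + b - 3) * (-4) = 4*b^3 + 12*b^2 - 4*b + 12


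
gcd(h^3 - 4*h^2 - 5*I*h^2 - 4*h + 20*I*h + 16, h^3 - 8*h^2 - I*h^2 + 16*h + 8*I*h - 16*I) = h^2 + h*(-4 - I) + 4*I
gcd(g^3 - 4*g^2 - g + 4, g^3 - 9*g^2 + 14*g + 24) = g^2 - 3*g - 4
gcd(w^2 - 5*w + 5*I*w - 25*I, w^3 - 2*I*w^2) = 1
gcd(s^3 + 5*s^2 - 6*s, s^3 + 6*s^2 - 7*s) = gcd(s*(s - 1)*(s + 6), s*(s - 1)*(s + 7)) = s^2 - s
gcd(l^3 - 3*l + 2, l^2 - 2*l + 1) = l^2 - 2*l + 1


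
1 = 1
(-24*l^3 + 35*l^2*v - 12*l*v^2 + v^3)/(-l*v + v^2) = 24*l^2/v - 11*l + v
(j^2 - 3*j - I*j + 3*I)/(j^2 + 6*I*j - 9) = (j^2 - 3*j - I*j + 3*I)/(j^2 + 6*I*j - 9)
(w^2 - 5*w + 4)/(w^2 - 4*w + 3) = (w - 4)/(w - 3)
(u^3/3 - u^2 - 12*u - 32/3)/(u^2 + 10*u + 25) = (u^3 - 3*u^2 - 36*u - 32)/(3*(u^2 + 10*u + 25))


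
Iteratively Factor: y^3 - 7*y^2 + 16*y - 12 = (y - 3)*(y^2 - 4*y + 4) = (y - 3)*(y - 2)*(y - 2)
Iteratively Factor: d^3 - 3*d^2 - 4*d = (d)*(d^2 - 3*d - 4) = d*(d + 1)*(d - 4)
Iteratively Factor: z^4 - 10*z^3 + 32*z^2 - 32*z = (z)*(z^3 - 10*z^2 + 32*z - 32) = z*(z - 4)*(z^2 - 6*z + 8) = z*(z - 4)*(z - 2)*(z - 4)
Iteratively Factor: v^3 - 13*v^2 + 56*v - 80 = (v - 5)*(v^2 - 8*v + 16) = (v - 5)*(v - 4)*(v - 4)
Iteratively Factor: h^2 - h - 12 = (h + 3)*(h - 4)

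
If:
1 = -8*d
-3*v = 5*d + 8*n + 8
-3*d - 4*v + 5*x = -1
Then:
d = -1/8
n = -15*x/32 - 269/256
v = 5*x/4 + 11/32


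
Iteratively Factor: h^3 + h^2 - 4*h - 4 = (h + 1)*(h^2 - 4) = (h - 2)*(h + 1)*(h + 2)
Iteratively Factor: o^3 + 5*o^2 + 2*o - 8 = (o + 2)*(o^2 + 3*o - 4) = (o + 2)*(o + 4)*(o - 1)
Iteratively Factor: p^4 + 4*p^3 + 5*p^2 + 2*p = (p + 1)*(p^3 + 3*p^2 + 2*p) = (p + 1)^2*(p^2 + 2*p) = p*(p + 1)^2*(p + 2)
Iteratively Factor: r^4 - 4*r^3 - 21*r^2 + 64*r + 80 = (r - 4)*(r^3 - 21*r - 20) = (r - 4)*(r + 4)*(r^2 - 4*r - 5) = (r - 4)*(r + 1)*(r + 4)*(r - 5)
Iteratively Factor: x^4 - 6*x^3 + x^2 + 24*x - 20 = (x + 2)*(x^3 - 8*x^2 + 17*x - 10) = (x - 1)*(x + 2)*(x^2 - 7*x + 10) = (x - 2)*(x - 1)*(x + 2)*(x - 5)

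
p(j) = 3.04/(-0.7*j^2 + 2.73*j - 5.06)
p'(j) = 3.04*(1.4*j - 2.73)/(-0.7*j^2 + 2.73*j - 5.06)^2 = (4.256*j - 8.2992)/(0.7*j^2 - 2.73*j + 5.06)^2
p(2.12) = -1.26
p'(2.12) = 0.12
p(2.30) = -1.22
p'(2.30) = 0.24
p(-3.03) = -0.15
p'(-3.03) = -0.05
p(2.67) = -1.10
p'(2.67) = 0.40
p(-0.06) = -0.58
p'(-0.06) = -0.31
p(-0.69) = -0.42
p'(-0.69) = -0.21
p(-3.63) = -0.13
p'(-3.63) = -0.04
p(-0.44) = -0.48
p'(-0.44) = -0.25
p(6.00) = -0.22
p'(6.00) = 0.09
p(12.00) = -0.04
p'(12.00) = 0.01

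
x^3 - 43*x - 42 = (x - 7)*(x + 1)*(x + 6)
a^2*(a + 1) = a^3 + a^2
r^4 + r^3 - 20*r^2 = r^2*(r - 4)*(r + 5)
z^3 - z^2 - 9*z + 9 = (z - 3)*(z - 1)*(z + 3)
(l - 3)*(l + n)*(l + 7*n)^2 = l^4 + 15*l^3*n - 3*l^3 + 63*l^2*n^2 - 45*l^2*n + 49*l*n^3 - 189*l*n^2 - 147*n^3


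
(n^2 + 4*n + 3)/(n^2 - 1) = (n + 3)/(n - 1)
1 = 1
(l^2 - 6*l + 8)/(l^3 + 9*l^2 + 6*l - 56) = (l - 4)/(l^2 + 11*l + 28)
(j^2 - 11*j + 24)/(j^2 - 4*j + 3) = (j - 8)/(j - 1)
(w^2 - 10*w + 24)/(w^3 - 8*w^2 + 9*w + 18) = (w - 4)/(w^2 - 2*w - 3)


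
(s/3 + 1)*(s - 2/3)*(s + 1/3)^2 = s^4/3 + s^3 - s^2/9 - 29*s/81 - 2/27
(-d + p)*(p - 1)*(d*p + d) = -d^2*p^2 + d^2 + d*p^3 - d*p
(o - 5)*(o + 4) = o^2 - o - 20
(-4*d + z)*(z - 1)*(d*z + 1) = -4*d^2*z^2 + 4*d^2*z + d*z^3 - d*z^2 - 4*d*z + 4*d + z^2 - z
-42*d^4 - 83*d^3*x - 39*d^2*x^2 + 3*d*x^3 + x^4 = (-6*d + x)*(d + x)^2*(7*d + x)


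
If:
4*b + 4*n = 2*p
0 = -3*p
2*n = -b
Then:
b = 0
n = 0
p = 0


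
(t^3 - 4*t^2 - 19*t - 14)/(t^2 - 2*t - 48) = (-t^3 + 4*t^2 + 19*t + 14)/(-t^2 + 2*t + 48)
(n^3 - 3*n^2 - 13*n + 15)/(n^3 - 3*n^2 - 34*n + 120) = (n^2 + 2*n - 3)/(n^2 + 2*n - 24)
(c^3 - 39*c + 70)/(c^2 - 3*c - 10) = (c^2 + 5*c - 14)/(c + 2)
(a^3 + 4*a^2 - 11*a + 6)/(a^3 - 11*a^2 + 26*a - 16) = (a^2 + 5*a - 6)/(a^2 - 10*a + 16)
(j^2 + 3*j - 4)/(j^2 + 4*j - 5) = (j + 4)/(j + 5)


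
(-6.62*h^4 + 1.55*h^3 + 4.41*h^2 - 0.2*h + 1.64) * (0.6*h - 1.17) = -3.972*h^5 + 8.6754*h^4 + 0.8325*h^3 - 5.2797*h^2 + 1.218*h - 1.9188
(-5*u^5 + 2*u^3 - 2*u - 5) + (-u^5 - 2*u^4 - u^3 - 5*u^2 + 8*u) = -6*u^5 - 2*u^4 + u^3 - 5*u^2 + 6*u - 5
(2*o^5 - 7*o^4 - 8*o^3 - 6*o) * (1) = 2*o^5 - 7*o^4 - 8*o^3 - 6*o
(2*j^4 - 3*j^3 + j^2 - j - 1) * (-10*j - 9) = -20*j^5 + 12*j^4 + 17*j^3 + j^2 + 19*j + 9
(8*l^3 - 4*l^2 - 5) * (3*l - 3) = 24*l^4 - 36*l^3 + 12*l^2 - 15*l + 15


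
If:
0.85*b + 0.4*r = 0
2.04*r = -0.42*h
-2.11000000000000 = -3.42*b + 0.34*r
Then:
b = 0.51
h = 5.26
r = -1.08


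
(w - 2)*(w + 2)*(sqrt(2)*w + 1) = sqrt(2)*w^3 + w^2 - 4*sqrt(2)*w - 4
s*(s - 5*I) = s^2 - 5*I*s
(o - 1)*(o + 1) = o^2 - 1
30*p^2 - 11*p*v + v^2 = (-6*p + v)*(-5*p + v)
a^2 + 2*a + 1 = (a + 1)^2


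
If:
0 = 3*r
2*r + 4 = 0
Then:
No Solution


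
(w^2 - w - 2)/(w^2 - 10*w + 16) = (w + 1)/(w - 8)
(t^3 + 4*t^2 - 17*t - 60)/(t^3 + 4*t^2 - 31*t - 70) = (t^3 + 4*t^2 - 17*t - 60)/(t^3 + 4*t^2 - 31*t - 70)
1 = 1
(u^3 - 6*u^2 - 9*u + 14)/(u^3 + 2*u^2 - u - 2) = (u - 7)/(u + 1)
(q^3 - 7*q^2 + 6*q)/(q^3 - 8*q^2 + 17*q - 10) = q*(q - 6)/(q^2 - 7*q + 10)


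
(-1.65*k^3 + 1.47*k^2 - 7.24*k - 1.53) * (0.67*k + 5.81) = -1.1055*k^4 - 8.6016*k^3 + 3.6899*k^2 - 43.0895*k - 8.8893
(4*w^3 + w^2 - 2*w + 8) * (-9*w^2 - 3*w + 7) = -36*w^5 - 21*w^4 + 43*w^3 - 59*w^2 - 38*w + 56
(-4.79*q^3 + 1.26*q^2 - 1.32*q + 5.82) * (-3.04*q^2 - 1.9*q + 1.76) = 14.5616*q^5 + 5.2706*q^4 - 6.8116*q^3 - 12.9672*q^2 - 13.3812*q + 10.2432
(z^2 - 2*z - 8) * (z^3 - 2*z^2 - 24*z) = z^5 - 4*z^4 - 28*z^3 + 64*z^2 + 192*z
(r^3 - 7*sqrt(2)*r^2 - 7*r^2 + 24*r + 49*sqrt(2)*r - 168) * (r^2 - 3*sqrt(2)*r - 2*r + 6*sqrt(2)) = r^5 - 10*sqrt(2)*r^4 - 9*r^4 + 80*r^3 + 90*sqrt(2)*r^3 - 594*r^2 - 212*sqrt(2)*r^2 + 648*sqrt(2)*r + 924*r - 1008*sqrt(2)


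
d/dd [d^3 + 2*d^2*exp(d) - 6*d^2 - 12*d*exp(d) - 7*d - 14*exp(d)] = 2*d^2*exp(d) + 3*d^2 - 8*d*exp(d) - 12*d - 26*exp(d) - 7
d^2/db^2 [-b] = 0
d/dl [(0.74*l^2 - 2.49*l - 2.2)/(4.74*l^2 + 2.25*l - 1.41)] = (13.4676*l^2 + 18.7692*l + 8.4609)/(22.4676*l^4 + 21.33*l^3 - 8.3043*l^2 - 6.345*l + 1.9881)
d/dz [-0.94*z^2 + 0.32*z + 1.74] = 0.32 - 1.88*z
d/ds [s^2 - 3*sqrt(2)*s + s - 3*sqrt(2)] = 2*s - 3*sqrt(2) + 1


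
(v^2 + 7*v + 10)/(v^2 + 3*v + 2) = (v + 5)/(v + 1)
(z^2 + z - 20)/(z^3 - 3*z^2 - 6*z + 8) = (z + 5)/(z^2 + z - 2)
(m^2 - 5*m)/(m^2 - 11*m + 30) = m/(m - 6)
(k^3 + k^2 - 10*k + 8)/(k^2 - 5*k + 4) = (k^2 + 2*k - 8)/(k - 4)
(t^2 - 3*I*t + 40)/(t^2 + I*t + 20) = (t - 8*I)/(t - 4*I)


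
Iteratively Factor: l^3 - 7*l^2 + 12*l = (l - 4)*(l^2 - 3*l) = (l - 4)*(l - 3)*(l)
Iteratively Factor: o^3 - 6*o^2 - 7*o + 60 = (o - 5)*(o^2 - o - 12) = (o - 5)*(o - 4)*(o + 3)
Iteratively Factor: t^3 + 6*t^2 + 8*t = (t + 4)*(t^2 + 2*t) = t*(t + 4)*(t + 2)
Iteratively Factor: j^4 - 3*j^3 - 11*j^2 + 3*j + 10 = (j + 2)*(j^3 - 5*j^2 - j + 5) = (j + 1)*(j + 2)*(j^2 - 6*j + 5) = (j - 1)*(j + 1)*(j + 2)*(j - 5)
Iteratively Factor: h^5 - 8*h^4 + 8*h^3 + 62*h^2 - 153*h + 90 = (h - 3)*(h^4 - 5*h^3 - 7*h^2 + 41*h - 30) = (h - 3)*(h - 1)*(h^3 - 4*h^2 - 11*h + 30) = (h - 3)*(h - 1)*(h + 3)*(h^2 - 7*h + 10) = (h - 5)*(h - 3)*(h - 1)*(h + 3)*(h - 2)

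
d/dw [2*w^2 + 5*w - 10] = 4*w + 5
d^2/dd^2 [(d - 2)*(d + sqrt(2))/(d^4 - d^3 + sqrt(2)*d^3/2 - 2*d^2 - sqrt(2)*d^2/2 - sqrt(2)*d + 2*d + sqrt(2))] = 4*(6*d^8 - 30*d^7 + 15*sqrt(2)*d^7 - 73*sqrt(2)*d^6 + 55*d^6 - 96*d^5 + 87*sqrt(2)*d^5 - 9*sqrt(2)*d^4 + 114*d^4 - 30*d^3 + 3*sqrt(2)*d^3 - 42*sqrt(2)*d^2 + 6*d^2 - 36*d + 30*sqrt(2)*d - 16*sqrt(2) + 4)/(4*d^12 - 12*d^11 + 6*sqrt(2)*d^11 - 18*sqrt(2)*d^10 - 6*d^10 - 17*sqrt(2)*d^9 + 50*d^9 - 42*d^8 + 99*sqrt(2)*d^8 - 39*sqrt(2)*d^7 - 18*d^7 - 163*sqrt(2)*d^6 + 76*d^6 - 132*d^5 + 162*sqrt(2)*d^5 + 42*sqrt(2)*d^4 + 72*d^4 - 116*sqrt(2)*d^3 + 104*d^3 - 144*d^2 + 60*sqrt(2)*d^2 - 24*sqrt(2)*d + 48*d + 8*sqrt(2))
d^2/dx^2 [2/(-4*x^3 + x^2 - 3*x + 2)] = 4*((12*x - 1)*(4*x^3 - x^2 + 3*x - 2) - (12*x^2 - 2*x + 3)^2)/(4*x^3 - x^2 + 3*x - 2)^3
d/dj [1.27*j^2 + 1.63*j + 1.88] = 2.54*j + 1.63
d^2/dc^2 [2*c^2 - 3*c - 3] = 4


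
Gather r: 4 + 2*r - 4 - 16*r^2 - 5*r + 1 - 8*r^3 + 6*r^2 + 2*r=-8*r^3 - 10*r^2 - r + 1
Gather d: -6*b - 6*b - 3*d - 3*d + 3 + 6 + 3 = -12*b - 6*d + 12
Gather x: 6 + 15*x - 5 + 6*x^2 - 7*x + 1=6*x^2 + 8*x + 2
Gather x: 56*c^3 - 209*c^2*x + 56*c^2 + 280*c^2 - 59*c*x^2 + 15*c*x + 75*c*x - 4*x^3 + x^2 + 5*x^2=56*c^3 + 336*c^2 - 4*x^3 + x^2*(6 - 59*c) + x*(-209*c^2 + 90*c)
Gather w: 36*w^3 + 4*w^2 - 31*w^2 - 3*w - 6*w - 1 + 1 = 36*w^3 - 27*w^2 - 9*w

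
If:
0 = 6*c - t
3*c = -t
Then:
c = 0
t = 0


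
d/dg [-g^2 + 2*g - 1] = 2 - 2*g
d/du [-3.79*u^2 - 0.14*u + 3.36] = -7.58*u - 0.14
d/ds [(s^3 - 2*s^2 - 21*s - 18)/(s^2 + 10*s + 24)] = (s^4 + 20*s^3 + 73*s^2 - 60*s - 324)/(s^4 + 20*s^3 + 148*s^2 + 480*s + 576)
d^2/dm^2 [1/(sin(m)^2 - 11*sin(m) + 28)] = (-4*sin(m)^4 + 33*sin(m)^3 - 3*sin(m)^2 - 374*sin(m) + 186)/(sin(m)^2 - 11*sin(m) + 28)^3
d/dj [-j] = -1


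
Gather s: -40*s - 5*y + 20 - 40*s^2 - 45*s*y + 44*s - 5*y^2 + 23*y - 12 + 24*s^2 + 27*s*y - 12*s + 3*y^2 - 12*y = -16*s^2 + s*(-18*y - 8) - 2*y^2 + 6*y + 8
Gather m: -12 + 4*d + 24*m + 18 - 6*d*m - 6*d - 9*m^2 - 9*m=-2*d - 9*m^2 + m*(15 - 6*d) + 6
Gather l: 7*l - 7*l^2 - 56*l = -7*l^2 - 49*l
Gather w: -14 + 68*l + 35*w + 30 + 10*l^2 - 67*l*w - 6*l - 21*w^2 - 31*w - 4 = 10*l^2 + 62*l - 21*w^2 + w*(4 - 67*l) + 12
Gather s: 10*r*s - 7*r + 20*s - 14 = -7*r + s*(10*r + 20) - 14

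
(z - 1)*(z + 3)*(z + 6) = z^3 + 8*z^2 + 9*z - 18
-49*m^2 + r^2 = (-7*m + r)*(7*m + r)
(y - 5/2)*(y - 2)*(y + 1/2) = y^3 - 4*y^2 + 11*y/4 + 5/2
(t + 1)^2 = t^2 + 2*t + 1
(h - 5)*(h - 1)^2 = h^3 - 7*h^2 + 11*h - 5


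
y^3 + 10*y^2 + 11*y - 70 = (y - 2)*(y + 5)*(y + 7)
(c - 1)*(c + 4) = c^2 + 3*c - 4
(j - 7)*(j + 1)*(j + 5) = j^3 - j^2 - 37*j - 35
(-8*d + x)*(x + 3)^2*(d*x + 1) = -8*d^2*x^3 - 48*d^2*x^2 - 72*d^2*x + d*x^4 + 6*d*x^3 + d*x^2 - 48*d*x - 72*d + x^3 + 6*x^2 + 9*x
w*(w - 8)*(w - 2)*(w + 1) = w^4 - 9*w^3 + 6*w^2 + 16*w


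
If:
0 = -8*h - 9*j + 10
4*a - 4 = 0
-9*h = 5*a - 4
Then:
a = 1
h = -1/9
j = 98/81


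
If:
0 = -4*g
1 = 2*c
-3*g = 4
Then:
No Solution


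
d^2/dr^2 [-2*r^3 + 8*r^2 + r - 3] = 16 - 12*r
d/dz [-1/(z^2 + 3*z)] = (2*z + 3)/(z^2*(z + 3)^2)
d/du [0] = 0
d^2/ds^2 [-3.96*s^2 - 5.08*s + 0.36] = -7.92000000000000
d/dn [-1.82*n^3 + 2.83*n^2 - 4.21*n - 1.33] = -5.46*n^2 + 5.66*n - 4.21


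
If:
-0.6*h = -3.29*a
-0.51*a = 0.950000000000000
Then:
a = -1.86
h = -10.21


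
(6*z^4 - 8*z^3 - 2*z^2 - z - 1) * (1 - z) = -6*z^5 + 14*z^4 - 6*z^3 - z^2 - 1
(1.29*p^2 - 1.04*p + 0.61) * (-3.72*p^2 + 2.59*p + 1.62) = -4.7988*p^4 + 7.2099*p^3 - 2.873*p^2 - 0.1049*p + 0.9882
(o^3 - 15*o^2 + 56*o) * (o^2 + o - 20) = o^5 - 14*o^4 + 21*o^3 + 356*o^2 - 1120*o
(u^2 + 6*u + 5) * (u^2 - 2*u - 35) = u^4 + 4*u^3 - 42*u^2 - 220*u - 175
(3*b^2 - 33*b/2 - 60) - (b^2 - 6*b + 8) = 2*b^2 - 21*b/2 - 68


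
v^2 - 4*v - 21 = (v - 7)*(v + 3)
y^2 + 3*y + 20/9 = (y + 4/3)*(y + 5/3)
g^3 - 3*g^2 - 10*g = g*(g - 5)*(g + 2)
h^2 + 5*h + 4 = (h + 1)*(h + 4)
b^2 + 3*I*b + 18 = (b - 3*I)*(b + 6*I)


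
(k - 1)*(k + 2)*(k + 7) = k^3 + 8*k^2 + 5*k - 14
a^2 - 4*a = a*(a - 4)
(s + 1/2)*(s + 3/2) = s^2 + 2*s + 3/4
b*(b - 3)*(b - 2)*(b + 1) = b^4 - 4*b^3 + b^2 + 6*b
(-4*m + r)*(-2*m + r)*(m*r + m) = 8*m^3*r + 8*m^3 - 6*m^2*r^2 - 6*m^2*r + m*r^3 + m*r^2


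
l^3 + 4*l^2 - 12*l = l*(l - 2)*(l + 6)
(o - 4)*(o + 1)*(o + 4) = o^3 + o^2 - 16*o - 16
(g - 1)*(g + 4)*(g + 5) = g^3 + 8*g^2 + 11*g - 20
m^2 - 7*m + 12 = (m - 4)*(m - 3)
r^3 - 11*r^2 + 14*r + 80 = (r - 8)*(r - 5)*(r + 2)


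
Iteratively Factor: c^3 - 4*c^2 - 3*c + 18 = (c + 2)*(c^2 - 6*c + 9) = (c - 3)*(c + 2)*(c - 3)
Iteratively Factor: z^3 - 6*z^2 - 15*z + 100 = (z - 5)*(z^2 - z - 20) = (z - 5)^2*(z + 4)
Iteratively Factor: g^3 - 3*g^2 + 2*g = (g - 2)*(g^2 - g) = (g - 2)*(g - 1)*(g)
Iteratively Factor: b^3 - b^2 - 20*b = (b + 4)*(b^2 - 5*b) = (b - 5)*(b + 4)*(b)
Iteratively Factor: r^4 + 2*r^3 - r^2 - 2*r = (r + 2)*(r^3 - r) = (r - 1)*(r + 2)*(r^2 + r) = r*(r - 1)*(r + 2)*(r + 1)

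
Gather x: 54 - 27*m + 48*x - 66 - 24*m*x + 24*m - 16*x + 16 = -3*m + x*(32 - 24*m) + 4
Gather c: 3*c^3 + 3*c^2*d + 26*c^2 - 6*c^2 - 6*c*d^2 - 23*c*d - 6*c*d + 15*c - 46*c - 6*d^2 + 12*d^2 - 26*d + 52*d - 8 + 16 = 3*c^3 + c^2*(3*d + 20) + c*(-6*d^2 - 29*d - 31) + 6*d^2 + 26*d + 8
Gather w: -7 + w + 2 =w - 5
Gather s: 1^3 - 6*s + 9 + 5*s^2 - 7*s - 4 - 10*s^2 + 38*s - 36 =-5*s^2 + 25*s - 30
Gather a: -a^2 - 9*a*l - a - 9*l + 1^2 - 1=-a^2 + a*(-9*l - 1) - 9*l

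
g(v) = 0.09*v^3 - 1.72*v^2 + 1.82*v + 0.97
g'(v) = 0.27*v^2 - 3.44*v + 1.82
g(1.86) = -1.02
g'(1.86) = -3.64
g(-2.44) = -15.02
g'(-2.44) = 11.82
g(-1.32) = -4.64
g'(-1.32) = 6.83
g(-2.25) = -12.86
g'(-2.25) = 10.93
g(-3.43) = -29.14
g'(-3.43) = 16.80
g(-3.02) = -22.69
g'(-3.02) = 14.67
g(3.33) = -8.72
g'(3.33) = -6.64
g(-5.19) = -67.39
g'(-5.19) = 26.95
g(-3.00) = -22.40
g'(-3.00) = 14.57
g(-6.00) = -91.31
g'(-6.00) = 32.18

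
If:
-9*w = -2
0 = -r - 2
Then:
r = -2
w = 2/9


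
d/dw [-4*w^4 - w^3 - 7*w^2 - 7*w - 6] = -16*w^3 - 3*w^2 - 14*w - 7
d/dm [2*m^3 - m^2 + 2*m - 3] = 6*m^2 - 2*m + 2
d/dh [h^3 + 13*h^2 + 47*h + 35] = 3*h^2 + 26*h + 47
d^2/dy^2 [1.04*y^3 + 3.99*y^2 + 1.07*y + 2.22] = 6.24*y + 7.98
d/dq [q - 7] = 1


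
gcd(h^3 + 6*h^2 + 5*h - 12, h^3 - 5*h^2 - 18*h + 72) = h + 4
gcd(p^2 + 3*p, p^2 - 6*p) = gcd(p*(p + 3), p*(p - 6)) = p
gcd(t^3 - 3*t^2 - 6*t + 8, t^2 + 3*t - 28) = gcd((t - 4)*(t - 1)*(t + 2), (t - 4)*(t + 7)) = t - 4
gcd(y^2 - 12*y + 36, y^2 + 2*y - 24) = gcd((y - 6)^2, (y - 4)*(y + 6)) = 1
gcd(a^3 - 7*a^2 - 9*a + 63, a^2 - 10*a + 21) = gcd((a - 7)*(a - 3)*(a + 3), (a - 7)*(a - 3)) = a^2 - 10*a + 21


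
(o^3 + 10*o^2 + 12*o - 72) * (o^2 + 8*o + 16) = o^5 + 18*o^4 + 108*o^3 + 184*o^2 - 384*o - 1152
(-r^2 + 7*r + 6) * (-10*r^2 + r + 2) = 10*r^4 - 71*r^3 - 55*r^2 + 20*r + 12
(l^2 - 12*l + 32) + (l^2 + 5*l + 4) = 2*l^2 - 7*l + 36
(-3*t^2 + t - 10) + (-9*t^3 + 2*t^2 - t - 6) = -9*t^3 - t^2 - 16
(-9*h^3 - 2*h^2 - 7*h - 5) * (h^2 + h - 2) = -9*h^5 - 11*h^4 + 9*h^3 - 8*h^2 + 9*h + 10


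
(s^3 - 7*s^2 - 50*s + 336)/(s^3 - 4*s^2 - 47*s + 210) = (s - 8)/(s - 5)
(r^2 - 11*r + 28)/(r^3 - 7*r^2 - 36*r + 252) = (r - 4)/(r^2 - 36)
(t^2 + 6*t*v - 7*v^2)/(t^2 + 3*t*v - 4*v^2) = (t + 7*v)/(t + 4*v)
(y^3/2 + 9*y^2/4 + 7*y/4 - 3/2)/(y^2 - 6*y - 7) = (-2*y^3 - 9*y^2 - 7*y + 6)/(4*(-y^2 + 6*y + 7))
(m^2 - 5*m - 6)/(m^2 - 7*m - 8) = (m - 6)/(m - 8)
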